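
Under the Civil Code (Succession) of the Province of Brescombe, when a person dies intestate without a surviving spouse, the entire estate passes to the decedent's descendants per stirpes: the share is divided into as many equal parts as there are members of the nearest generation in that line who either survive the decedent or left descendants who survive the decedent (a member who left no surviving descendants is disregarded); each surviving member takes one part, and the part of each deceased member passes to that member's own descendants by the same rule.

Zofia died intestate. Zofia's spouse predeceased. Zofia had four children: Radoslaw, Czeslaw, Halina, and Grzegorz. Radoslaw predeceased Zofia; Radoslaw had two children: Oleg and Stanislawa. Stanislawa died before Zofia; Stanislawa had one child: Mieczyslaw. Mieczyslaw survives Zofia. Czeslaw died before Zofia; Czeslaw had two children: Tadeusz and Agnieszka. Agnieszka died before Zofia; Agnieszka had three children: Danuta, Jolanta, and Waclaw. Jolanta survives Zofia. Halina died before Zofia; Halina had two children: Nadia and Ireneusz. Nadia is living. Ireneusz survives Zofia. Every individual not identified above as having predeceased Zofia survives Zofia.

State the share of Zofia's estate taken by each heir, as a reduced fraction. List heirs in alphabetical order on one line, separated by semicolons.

There is no surviving spouse, so the entire estate passes to Zofia's descendants per stirpes.
The estate is divided into 4 equal shares of 1/4 among Radoslaw, Czeslaw, Halina, Grzegorz.
Radoslaw predeceased; the 1/4 allotted to Radoslaw's branch passes to Radoslaw's issue by representation.
The 1/4 is divided into 2 equal shares of 1/8 among Oleg, Stanislawa.
Oleg is living and takes 1/8.
Stanislawa predeceased; the 1/8 allotted to Stanislawa's branch passes to Stanislawa's issue by representation.
Mieczyslaw is the sole taker at this level and receives the full 1/8.
Czeslaw predeceased; the 1/4 allotted to Czeslaw's branch passes to Czeslaw's issue by representation.
The 1/4 is divided into 2 equal shares of 1/8 among Tadeusz, Agnieszka.
Tadeusz is living and takes 1/8.
Agnieszka predeceased; the 1/8 allotted to Agnieszka's branch passes to Agnieszka's issue by representation.
The 1/8 is divided into 3 equal shares of 1/24 among Danuta, Jolanta, Waclaw.
Danuta is living and takes 1/24.
Jolanta is living and takes 1/24.
Waclaw is living and takes 1/24.
Halina predeceased; the 1/4 allotted to Halina's branch passes to Halina's issue by representation.
The 1/4 is divided into 2 equal shares of 1/8 among Nadia, Ireneusz.
Nadia is living and takes 1/8.
Ireneusz is living and takes 1/8.
Grzegorz is living and takes 1/4.

Danuta 1/24; Grzegorz 1/4; Ireneusz 1/8; Jolanta 1/24; Mieczyslaw 1/8; Nadia 1/8; Oleg 1/8; Tadeusz 1/8; Waclaw 1/24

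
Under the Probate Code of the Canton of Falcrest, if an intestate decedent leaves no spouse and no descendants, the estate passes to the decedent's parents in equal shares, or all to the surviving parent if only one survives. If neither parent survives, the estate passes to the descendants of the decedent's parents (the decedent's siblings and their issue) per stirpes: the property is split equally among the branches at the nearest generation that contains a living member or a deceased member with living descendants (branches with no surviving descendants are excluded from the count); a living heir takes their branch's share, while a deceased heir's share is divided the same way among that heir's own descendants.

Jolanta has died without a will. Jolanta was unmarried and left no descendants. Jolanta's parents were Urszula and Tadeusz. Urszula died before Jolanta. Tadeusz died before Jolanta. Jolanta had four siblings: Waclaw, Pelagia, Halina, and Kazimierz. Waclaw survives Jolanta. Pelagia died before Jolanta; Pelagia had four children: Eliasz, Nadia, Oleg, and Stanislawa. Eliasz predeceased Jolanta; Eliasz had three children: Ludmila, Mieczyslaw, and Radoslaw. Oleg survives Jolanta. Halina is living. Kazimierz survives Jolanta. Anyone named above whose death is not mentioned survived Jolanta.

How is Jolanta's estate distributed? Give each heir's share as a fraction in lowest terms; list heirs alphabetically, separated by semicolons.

Halina 1/4; Kazimierz 1/4; Ludmila 1/48; Mieczyslaw 1/48; Nadia 1/16; Oleg 1/16; Radoslaw 1/48; Stanislawa 1/16; Waclaw 1/4

Neither parent survives and there are no descendants, so the estate passes to Jolanta's siblings and their issue per stirpes.
The estate is divided into 4 equal shares of 1/4 among Waclaw, Pelagia, Halina, Kazimierz.
Waclaw is living and takes 1/4.
Pelagia predeceased; the 1/4 allotted to Pelagia's branch passes to Pelagia's issue by representation.
The 1/4 is divided into 4 equal shares of 1/16 among Eliasz, Nadia, Oleg, Stanislawa.
Eliasz predeceased; the 1/16 allotted to Eliasz's branch passes to Eliasz's issue by representation.
The 1/16 is divided into 3 equal shares of 1/48 among Ludmila, Mieczyslaw, Radoslaw.
Ludmila is living and takes 1/48.
Mieczyslaw is living and takes 1/48.
Radoslaw is living and takes 1/48.
Nadia is living and takes 1/16.
Oleg is living and takes 1/16.
Stanislawa is living and takes 1/16.
Halina is living and takes 1/4.
Kazimierz is living and takes 1/4.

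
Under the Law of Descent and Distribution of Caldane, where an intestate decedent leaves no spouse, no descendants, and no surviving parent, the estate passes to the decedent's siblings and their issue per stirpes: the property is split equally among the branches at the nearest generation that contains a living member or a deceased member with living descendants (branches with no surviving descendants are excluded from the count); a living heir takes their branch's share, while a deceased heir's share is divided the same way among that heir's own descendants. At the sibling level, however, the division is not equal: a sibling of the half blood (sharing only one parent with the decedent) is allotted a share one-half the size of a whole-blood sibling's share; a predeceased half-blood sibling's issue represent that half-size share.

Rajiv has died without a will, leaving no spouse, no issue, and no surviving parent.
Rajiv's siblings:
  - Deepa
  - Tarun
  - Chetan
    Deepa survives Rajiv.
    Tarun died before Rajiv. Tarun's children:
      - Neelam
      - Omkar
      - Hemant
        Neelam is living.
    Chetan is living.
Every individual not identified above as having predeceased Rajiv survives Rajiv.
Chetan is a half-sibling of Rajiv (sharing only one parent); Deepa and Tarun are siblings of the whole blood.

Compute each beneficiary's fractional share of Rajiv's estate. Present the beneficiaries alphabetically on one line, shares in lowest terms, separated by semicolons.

No spouse, descendants, or parent survives, so the estate passes to Rajiv's siblings per stirpes.
Half-blood siblings count for one-half the weight of whole-blood siblings at the initial division.
Dividing 1 in proportion to weights (total weight 5/2): Deepa (weight 1) → 2/5; Tarun (weight 1) → 2/5; Chetan (weight 1/2) → 1/5.
Deepa is living and takes 2/5.
Tarun predeceased; the 2/5 allotted to Tarun's branch passes to Tarun's issue by representation.
The 2/5 is divided into 3 equal shares of 2/15 among Neelam, Omkar, Hemant.
Neelam is living and takes 2/15.
Omkar is living and takes 2/15.
Hemant is living and takes 2/15.
Chetan is living and takes 1/5.

Chetan 1/5; Deepa 2/5; Hemant 2/15; Neelam 2/15; Omkar 2/15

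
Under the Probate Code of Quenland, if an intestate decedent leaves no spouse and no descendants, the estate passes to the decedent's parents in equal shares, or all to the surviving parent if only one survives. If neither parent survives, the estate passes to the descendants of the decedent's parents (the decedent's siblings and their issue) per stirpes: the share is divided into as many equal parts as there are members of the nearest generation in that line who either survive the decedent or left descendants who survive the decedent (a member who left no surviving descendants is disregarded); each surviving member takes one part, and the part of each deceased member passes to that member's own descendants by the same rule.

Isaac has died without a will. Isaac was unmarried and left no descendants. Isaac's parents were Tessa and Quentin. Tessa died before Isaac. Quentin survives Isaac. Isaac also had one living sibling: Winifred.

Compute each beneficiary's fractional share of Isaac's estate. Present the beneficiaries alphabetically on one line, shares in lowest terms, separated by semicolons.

Only one parent, Quentin, survives, so Quentin takes the entire estate. The siblings take nothing because a surviving parent has priority.

Quentin 1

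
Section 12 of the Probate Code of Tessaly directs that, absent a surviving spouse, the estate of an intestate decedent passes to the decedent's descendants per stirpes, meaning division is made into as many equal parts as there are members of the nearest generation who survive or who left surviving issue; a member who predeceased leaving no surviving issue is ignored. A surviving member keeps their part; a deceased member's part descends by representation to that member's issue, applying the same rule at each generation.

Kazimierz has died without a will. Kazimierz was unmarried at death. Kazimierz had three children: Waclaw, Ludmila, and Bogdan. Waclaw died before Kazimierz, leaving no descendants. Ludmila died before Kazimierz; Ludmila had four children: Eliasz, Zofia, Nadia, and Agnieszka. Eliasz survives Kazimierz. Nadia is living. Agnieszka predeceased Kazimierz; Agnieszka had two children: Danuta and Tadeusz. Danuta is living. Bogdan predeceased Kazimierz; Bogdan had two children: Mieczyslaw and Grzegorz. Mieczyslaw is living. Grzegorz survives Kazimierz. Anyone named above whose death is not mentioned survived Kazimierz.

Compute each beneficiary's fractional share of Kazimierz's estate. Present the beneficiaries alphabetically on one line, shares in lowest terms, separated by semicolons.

There is no surviving spouse, so the entire estate passes to Kazimierz's descendants per stirpes.
Waclaw left no surviving issue, so that branch lapses and is disregarded.
The estate is divided into 2 equal shares of 1/2 among Ludmila, Bogdan.
Ludmila predeceased; the 1/2 allotted to Ludmila's branch passes to Ludmila's issue by representation.
The 1/2 is divided into 4 equal shares of 1/8 among Eliasz, Zofia, Nadia, Agnieszka.
Eliasz is living and takes 1/8.
Zofia is living and takes 1/8.
Nadia is living and takes 1/8.
Agnieszka predeceased; the 1/8 allotted to Agnieszka's branch passes to Agnieszka's issue by representation.
The 1/8 is divided into 2 equal shares of 1/16 among Danuta, Tadeusz.
Danuta is living and takes 1/16.
Tadeusz is living and takes 1/16.
Bogdan predeceased; the 1/2 allotted to Bogdan's branch passes to Bogdan's issue by representation.
The 1/2 is divided into 2 equal shares of 1/4 among Mieczyslaw, Grzegorz.
Mieczyslaw is living and takes 1/4.
Grzegorz is living and takes 1/4.

Danuta 1/16; Eliasz 1/8; Grzegorz 1/4; Mieczyslaw 1/4; Nadia 1/8; Tadeusz 1/16; Zofia 1/8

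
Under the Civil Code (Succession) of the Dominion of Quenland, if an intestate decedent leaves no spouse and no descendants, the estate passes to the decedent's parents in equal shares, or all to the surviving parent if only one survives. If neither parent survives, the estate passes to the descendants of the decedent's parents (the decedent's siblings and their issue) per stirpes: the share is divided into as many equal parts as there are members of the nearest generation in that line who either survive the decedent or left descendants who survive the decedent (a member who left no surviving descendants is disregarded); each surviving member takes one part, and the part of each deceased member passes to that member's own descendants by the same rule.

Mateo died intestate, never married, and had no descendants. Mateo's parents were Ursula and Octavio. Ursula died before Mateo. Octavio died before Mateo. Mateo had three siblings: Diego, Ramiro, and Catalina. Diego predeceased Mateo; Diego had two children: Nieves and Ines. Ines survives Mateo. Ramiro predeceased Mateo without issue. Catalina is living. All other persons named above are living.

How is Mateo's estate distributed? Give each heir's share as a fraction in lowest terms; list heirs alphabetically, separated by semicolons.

Catalina 1/2; Ines 1/4; Nieves 1/4

Neither parent survives and there are no descendants, so the estate passes to Mateo's siblings and their issue per stirpes.
Ramiro left no surviving issue, so that branch lapses and is disregarded.
The estate is divided into 2 equal shares of 1/2 among Diego, Catalina.
Diego predeceased; the 1/2 allotted to Diego's branch passes to Diego's issue by representation.
The 1/2 is divided into 2 equal shares of 1/4 among Nieves, Ines.
Nieves is living and takes 1/4.
Ines is living and takes 1/4.
Catalina is living and takes 1/2.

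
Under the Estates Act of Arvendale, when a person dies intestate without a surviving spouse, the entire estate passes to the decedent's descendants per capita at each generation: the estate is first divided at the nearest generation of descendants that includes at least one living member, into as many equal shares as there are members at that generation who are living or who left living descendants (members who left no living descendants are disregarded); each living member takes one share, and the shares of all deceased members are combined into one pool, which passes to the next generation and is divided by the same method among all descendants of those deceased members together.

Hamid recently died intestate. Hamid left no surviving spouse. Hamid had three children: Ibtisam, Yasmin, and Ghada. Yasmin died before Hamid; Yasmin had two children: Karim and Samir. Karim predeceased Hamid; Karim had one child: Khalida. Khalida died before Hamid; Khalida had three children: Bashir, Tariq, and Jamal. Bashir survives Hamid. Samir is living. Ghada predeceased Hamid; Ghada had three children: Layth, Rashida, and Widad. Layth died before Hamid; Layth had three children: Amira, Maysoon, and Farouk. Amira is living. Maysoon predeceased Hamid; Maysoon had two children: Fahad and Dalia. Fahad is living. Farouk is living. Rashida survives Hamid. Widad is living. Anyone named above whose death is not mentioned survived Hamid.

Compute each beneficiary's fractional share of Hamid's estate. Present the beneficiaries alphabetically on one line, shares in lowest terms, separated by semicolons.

Amira 1/15; Bashir 2/75; Dalia 2/75; Fahad 2/75; Farouk 1/15; Ibtisam 1/3; Jamal 2/75; Rashida 2/15; Samir 2/15; Tariq 2/75; Widad 2/15

There is no surviving spouse, so the entire estate passes to Hamid's descendants per capita at each generation.
At generation 1 (Ibtisam, Yasmin, Ghada) there are 3 shares of (1)/3 = 1/3 each.
Living: Ibtisam — each takes 1/3.
Deceased: Yasmin and Ghada. Their combined 2/3 is pooled and carried to generation 2.
At generation 2 (Karim, Samir, Layth, Rashida, Widad) there are 5 shares of (2/3)/5 = 2/15 each.
Living: Samir, Rashida, and Widad — each takes 2/15.
Deceased: Karim and Layth. Their combined 4/15 is pooled and carried to generation 3.
At generation 3 (Khalida, Amira, Maysoon, Farouk) there are 4 shares of (4/15)/4 = 1/15 each.
Living: Amira and Farouk — each takes 1/15.
Deceased: Khalida and Maysoon. Their combined 2/15 is pooled and carried to generation 4.
At generation 4 (Bashir, Tariq, Jamal, Fahad, Dalia) there are 5 shares of (2/15)/5 = 2/75 each.
Living: Bashir, Tariq, Jamal, Fahad, and Dalia — each takes 2/75.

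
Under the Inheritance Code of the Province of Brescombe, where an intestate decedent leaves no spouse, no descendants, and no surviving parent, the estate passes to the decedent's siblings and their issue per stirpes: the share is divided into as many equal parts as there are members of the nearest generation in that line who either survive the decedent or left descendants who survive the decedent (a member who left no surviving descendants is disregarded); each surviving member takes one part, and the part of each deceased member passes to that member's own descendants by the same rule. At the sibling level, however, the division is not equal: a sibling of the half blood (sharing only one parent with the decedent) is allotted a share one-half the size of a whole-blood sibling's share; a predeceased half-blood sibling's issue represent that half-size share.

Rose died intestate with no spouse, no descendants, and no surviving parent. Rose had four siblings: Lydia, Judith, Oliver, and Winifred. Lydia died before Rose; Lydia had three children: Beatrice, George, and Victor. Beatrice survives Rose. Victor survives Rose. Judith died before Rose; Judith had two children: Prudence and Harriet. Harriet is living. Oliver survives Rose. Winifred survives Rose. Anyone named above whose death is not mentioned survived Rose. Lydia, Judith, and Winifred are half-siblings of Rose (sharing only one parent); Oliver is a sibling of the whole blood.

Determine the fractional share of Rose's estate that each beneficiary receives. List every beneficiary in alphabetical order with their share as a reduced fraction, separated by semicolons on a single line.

Beatrice 1/15; George 1/15; Harriet 1/10; Oliver 2/5; Prudence 1/10; Victor 1/15; Winifred 1/5

No spouse, descendants, or parent survives, so the estate passes to Rose's siblings per stirpes.
Half-blood siblings count for one-half the weight of whole-blood siblings at the initial division.
Dividing 1 in proportion to weights (total weight 5/2): Lydia (weight 1/2) → 1/5; Judith (weight 1/2) → 1/5; Oliver (weight 1) → 2/5; Winifred (weight 1/2) → 1/5.
Lydia predeceased; the 1/5 allotted to Lydia's branch passes to Lydia's issue by representation.
The 1/5 is divided into 3 equal shares of 1/15 among Beatrice, George, Victor.
Beatrice is living and takes 1/15.
George is living and takes 1/15.
Victor is living and takes 1/15.
Judith predeceased; the 1/5 allotted to Judith's branch passes to Judith's issue by representation.
The 1/5 is divided into 2 equal shares of 1/10 among Prudence, Harriet.
Prudence is living and takes 1/10.
Harriet is living and takes 1/10.
Oliver is living and takes 2/5.
Winifred is living and takes 1/5.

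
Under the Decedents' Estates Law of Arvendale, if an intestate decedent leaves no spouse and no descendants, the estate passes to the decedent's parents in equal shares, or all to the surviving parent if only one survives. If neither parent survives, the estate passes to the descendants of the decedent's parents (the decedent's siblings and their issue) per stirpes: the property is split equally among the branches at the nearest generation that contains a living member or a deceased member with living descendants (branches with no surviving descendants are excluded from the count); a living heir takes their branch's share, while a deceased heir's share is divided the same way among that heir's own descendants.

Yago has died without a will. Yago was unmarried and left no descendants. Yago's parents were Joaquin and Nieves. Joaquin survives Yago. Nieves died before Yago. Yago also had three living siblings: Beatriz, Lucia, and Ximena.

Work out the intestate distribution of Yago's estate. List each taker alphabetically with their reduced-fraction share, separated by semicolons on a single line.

Only one parent, Joaquin, survives, so Joaquin takes the entire estate. The siblings take nothing because a surviving parent has priority.

Joaquin 1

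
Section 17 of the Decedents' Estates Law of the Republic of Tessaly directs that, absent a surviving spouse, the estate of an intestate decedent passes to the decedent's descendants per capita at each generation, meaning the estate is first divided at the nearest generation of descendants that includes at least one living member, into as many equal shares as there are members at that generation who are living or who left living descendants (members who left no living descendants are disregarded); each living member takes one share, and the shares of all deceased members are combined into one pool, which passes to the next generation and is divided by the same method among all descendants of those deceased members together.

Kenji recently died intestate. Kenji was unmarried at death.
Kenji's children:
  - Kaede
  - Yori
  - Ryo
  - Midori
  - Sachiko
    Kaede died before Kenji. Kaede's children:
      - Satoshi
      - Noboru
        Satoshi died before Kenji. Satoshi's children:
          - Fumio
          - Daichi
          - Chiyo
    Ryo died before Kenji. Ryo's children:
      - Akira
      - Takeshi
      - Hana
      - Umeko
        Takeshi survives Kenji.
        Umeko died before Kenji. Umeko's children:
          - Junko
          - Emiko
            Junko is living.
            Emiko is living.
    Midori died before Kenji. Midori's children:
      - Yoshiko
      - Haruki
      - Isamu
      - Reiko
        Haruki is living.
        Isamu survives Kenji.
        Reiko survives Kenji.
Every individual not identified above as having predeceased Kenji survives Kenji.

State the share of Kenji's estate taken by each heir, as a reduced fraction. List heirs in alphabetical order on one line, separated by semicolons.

There is no surviving spouse, so the entire estate passes to Kenji's descendants per capita at each generation.
At generation 1 (Kaede, Yori, Ryo, Midori, Sachiko) there are 5 shares of (1)/5 = 1/5 each.
Living: Yori and Sachiko — each takes 1/5.
Deceased: Kaede, Ryo, and Midori. Their combined 3/5 is pooled and carried to generation 2.
At generation 2 (Satoshi, Noboru, Akira, Takeshi, Hana, Umeko, Yoshiko, Haruki, Isamu, Reiko) there are 10 shares of (3/5)/10 = 3/50 each.
Living: Noboru, Akira, Takeshi, Hana, Yoshiko, Haruki, Isamu, and Reiko — each takes 3/50.
Deceased: Satoshi and Umeko. Their combined 3/25 is pooled and carried to generation 3.
At generation 3 (Fumio, Daichi, Chiyo, Junko, Emiko) there are 5 shares of (3/25)/5 = 3/125 each.
Living: Fumio, Daichi, Chiyo, Junko, and Emiko — each takes 3/125.

Akira 3/50; Chiyo 3/125; Daichi 3/125; Emiko 3/125; Fumio 3/125; Hana 3/50; Haruki 3/50; Isamu 3/50; Junko 3/125; Noboru 3/50; Reiko 3/50; Sachiko 1/5; Takeshi 3/50; Yori 1/5; Yoshiko 3/50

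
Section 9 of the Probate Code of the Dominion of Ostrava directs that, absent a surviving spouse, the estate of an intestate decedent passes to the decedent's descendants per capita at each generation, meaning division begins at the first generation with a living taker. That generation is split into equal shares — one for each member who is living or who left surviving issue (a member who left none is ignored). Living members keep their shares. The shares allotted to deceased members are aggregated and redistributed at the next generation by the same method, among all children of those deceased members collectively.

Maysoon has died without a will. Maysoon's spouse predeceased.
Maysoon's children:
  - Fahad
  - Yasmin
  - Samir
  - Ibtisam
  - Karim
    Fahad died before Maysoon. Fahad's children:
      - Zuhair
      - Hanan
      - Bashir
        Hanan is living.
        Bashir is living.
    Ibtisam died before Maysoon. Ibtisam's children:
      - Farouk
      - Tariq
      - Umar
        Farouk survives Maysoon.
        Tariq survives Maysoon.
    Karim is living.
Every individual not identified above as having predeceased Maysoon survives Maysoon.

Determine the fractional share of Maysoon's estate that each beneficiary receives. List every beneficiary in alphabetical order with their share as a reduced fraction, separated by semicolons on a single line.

There is no surviving spouse, so the entire estate passes to Maysoon's descendants per capita at each generation.
At generation 1 (Fahad, Yasmin, Samir, Ibtisam, Karim) there are 5 shares of (1)/5 = 1/5 each.
Living: Yasmin, Samir, and Karim — each takes 1/5.
Deceased: Fahad and Ibtisam. Their combined 2/5 is pooled and carried to generation 2.
At generation 2 (Zuhair, Hanan, Bashir, Farouk, Tariq, Umar) there are 6 shares of (2/5)/6 = 1/15 each.
Living: Zuhair, Hanan, Bashir, Farouk, Tariq, and Umar — each takes 1/15.

Bashir 1/15; Farouk 1/15; Hanan 1/15; Karim 1/5; Samir 1/5; Tariq 1/15; Umar 1/15; Yasmin 1/5; Zuhair 1/15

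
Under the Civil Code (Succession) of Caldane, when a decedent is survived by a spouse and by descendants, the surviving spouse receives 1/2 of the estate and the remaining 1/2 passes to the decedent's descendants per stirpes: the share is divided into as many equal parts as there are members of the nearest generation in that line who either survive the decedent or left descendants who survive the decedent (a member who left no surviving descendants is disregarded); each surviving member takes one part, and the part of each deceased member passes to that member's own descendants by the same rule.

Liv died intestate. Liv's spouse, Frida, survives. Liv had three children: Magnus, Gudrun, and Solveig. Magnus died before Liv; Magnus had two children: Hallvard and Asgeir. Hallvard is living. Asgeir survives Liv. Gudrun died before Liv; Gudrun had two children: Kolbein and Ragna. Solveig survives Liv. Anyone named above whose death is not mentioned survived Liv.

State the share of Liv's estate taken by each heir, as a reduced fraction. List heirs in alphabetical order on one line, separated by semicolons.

Asgeir 1/12; Frida 1/2; Hallvard 1/12; Kolbein 1/12; Ragna 1/12; Solveig 1/6

Frida, as surviving spouse, takes 1/2.
The remaining 1/2 passes to Liv's descendants per stirpes.
The 1/2 is divided into 3 equal shares of 1/6 among Magnus, Gudrun, Solveig.
Magnus predeceased; the 1/6 allotted to Magnus's branch passes to Magnus's issue by representation.
The 1/6 is divided into 2 equal shares of 1/12 among Hallvard, Asgeir.
Hallvard is living and takes 1/12.
Asgeir is living and takes 1/12.
Gudrun predeceased; the 1/6 allotted to Gudrun's branch passes to Gudrun's issue by representation.
The 1/6 is divided into 2 equal shares of 1/12 among Kolbein, Ragna.
Kolbein is living and takes 1/12.
Ragna is living and takes 1/12.
Solveig is living and takes 1/6.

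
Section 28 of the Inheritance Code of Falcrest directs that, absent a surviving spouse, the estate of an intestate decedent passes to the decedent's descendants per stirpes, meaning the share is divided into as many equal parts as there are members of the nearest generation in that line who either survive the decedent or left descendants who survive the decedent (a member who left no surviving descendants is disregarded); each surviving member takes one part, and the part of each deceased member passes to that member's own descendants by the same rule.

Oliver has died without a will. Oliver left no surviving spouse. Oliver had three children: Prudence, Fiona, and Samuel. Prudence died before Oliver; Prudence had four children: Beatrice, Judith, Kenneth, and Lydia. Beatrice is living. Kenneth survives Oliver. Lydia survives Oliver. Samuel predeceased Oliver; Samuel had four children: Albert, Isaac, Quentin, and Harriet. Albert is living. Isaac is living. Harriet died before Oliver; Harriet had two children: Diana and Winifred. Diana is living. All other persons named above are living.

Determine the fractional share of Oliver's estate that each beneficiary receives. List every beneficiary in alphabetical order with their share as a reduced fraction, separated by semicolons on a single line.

There is no surviving spouse, so the entire estate passes to Oliver's descendants per stirpes.
The estate is divided into 3 equal shares of 1/3 among Prudence, Fiona, Samuel.
Prudence predeceased; the 1/3 allotted to Prudence's branch passes to Prudence's issue by representation.
The 1/3 is divided into 4 equal shares of 1/12 among Beatrice, Judith, Kenneth, Lydia.
Beatrice is living and takes 1/12.
Judith is living and takes 1/12.
Kenneth is living and takes 1/12.
Lydia is living and takes 1/12.
Fiona is living and takes 1/3.
Samuel predeceased; the 1/3 allotted to Samuel's branch passes to Samuel's issue by representation.
The 1/3 is divided into 4 equal shares of 1/12 among Albert, Isaac, Quentin, Harriet.
Albert is living and takes 1/12.
Isaac is living and takes 1/12.
Quentin is living and takes 1/12.
Harriet predeceased; the 1/12 allotted to Harriet's branch passes to Harriet's issue by representation.
The 1/12 is divided into 2 equal shares of 1/24 among Diana, Winifred.
Diana is living and takes 1/24.
Winifred is living and takes 1/24.

Albert 1/12; Beatrice 1/12; Diana 1/24; Fiona 1/3; Isaac 1/12; Judith 1/12; Kenneth 1/12; Lydia 1/12; Quentin 1/12; Winifred 1/24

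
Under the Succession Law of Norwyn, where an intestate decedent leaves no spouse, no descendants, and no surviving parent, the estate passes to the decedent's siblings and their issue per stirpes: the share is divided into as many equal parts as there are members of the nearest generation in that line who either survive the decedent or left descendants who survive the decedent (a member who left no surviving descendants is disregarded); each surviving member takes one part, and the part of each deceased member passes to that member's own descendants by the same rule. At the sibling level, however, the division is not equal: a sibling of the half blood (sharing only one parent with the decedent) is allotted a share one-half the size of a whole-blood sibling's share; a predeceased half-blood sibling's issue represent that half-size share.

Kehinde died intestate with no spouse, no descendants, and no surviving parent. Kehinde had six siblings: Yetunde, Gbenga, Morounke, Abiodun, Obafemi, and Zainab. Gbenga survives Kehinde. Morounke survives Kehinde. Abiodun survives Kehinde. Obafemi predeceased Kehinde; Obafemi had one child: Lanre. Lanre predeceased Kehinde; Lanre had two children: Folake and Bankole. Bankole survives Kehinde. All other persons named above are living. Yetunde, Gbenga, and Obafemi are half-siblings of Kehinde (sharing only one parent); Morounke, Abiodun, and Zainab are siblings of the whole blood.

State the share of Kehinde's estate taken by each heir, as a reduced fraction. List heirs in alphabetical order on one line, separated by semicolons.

No spouse, descendants, or parent survives, so the estate passes to Kehinde's siblings per stirpes.
Half-blood siblings count for one-half the weight of whole-blood siblings at the initial division.
Dividing 1 in proportion to weights (total weight 9/2): Yetunde (weight 1/2) → 1/9; Gbenga (weight 1/2) → 1/9; Morounke (weight 1) → 2/9; Abiodun (weight 1) → 2/9; Obafemi (weight 1/2) → 1/9; Zainab (weight 1) → 2/9.
Yetunde is living and takes 1/9.
Gbenga is living and takes 1/9.
Morounke is living and takes 2/9.
Abiodun is living and takes 2/9.
Obafemi predeceased; the 1/9 allotted to Obafemi's branch passes to Obafemi's issue by representation.
Lanre's line is the sole branch at this level, so the full 1/9 passes to Lanre's issue by representation.
The 1/9 is divided into 2 equal shares of 1/18 among Folake, Bankole.
Folake is living and takes 1/18.
Bankole is living and takes 1/18.
Zainab is living and takes 2/9.

Abiodun 2/9; Bankole 1/18; Folake 1/18; Gbenga 1/9; Morounke 2/9; Yetunde 1/9; Zainab 2/9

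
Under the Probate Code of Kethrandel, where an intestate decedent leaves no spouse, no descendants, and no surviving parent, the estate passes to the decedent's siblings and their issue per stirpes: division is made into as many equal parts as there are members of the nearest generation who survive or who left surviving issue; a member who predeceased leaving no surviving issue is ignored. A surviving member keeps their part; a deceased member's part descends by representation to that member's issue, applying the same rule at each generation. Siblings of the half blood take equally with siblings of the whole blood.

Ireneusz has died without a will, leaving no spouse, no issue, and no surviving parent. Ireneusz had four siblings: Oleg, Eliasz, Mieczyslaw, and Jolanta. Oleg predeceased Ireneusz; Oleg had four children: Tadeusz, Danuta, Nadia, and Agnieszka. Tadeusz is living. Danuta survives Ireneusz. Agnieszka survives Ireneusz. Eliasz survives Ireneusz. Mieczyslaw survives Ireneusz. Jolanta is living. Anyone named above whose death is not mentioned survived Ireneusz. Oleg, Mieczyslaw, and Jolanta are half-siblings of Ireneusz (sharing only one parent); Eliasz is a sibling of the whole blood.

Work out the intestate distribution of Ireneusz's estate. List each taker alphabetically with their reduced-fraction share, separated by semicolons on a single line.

Agnieszka 1/16; Danuta 1/16; Eliasz 1/4; Jolanta 1/4; Mieczyslaw 1/4; Nadia 1/16; Tadeusz 1/16

No spouse, descendants, or parent survives, so the estate passes to Ireneusz's siblings per stirpes.
Half-blood and whole-blood siblings take equally under the stated rule.
The estate is divided into 4 equal shares of 1/4 among Oleg, Eliasz, Mieczyslaw, Jolanta.
Oleg predeceased; the 1/4 allotted to Oleg's branch passes to Oleg's issue by representation.
The 1/4 is divided into 4 equal shares of 1/16 among Tadeusz, Danuta, Nadia, Agnieszka.
Tadeusz is living and takes 1/16.
Danuta is living and takes 1/16.
Nadia is living and takes 1/16.
Agnieszka is living and takes 1/16.
Eliasz is living and takes 1/4.
Mieczyslaw is living and takes 1/4.
Jolanta is living and takes 1/4.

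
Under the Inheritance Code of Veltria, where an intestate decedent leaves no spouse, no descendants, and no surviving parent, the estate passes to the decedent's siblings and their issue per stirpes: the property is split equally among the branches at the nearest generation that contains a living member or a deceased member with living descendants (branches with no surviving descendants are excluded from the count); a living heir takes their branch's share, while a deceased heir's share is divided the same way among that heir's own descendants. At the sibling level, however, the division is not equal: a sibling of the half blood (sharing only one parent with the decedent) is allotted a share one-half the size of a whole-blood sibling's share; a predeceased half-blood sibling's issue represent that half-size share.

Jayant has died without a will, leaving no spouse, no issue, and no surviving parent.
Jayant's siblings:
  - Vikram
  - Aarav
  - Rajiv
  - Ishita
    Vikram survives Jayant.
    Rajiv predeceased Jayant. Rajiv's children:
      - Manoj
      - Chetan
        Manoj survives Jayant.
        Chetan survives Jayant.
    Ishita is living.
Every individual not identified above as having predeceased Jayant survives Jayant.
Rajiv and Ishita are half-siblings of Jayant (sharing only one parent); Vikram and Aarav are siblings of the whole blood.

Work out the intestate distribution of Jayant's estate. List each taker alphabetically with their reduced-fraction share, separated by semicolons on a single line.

Aarav 1/3; Chetan 1/12; Ishita 1/6; Manoj 1/12; Vikram 1/3

No spouse, descendants, or parent survives, so the estate passes to Jayant's siblings per stirpes.
Half-blood siblings count for one-half the weight of whole-blood siblings at the initial division.
Dividing 1 in proportion to weights (total weight 3): Vikram (weight 1) → 1/3; Aarav (weight 1) → 1/3; Rajiv (weight 1/2) → 1/6; Ishita (weight 1/2) → 1/6.
Vikram is living and takes 1/3.
Aarav is living and takes 1/3.
Rajiv predeceased; the 1/6 allotted to Rajiv's branch passes to Rajiv's issue by representation.
The 1/6 is divided into 2 equal shares of 1/12 among Manoj, Chetan.
Manoj is living and takes 1/12.
Chetan is living and takes 1/12.
Ishita is living and takes 1/6.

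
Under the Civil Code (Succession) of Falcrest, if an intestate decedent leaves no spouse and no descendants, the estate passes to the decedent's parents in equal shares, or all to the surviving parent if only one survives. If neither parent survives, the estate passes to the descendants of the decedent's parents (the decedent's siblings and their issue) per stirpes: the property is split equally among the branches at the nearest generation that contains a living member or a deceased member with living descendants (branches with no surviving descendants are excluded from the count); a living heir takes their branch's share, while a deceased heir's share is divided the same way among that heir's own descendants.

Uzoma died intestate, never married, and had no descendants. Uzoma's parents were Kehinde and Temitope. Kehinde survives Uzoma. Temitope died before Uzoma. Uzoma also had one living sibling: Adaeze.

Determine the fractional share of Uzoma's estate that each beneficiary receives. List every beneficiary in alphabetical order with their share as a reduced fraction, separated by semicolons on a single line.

Only one parent, Kehinde, survives, so Kehinde takes the entire estate. The siblings take nothing because a surviving parent has priority.

Kehinde 1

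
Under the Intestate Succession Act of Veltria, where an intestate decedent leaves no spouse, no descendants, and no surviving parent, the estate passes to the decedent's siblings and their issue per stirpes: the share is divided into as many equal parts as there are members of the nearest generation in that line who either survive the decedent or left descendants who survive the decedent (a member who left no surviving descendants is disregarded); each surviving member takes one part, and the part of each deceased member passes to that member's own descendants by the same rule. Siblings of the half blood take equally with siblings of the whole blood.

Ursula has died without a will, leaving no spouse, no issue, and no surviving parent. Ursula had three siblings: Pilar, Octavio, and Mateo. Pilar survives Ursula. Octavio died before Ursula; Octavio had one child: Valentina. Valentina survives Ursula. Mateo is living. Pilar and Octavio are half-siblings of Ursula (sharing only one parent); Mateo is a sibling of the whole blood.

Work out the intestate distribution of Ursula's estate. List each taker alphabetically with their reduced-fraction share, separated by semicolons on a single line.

No spouse, descendants, or parent survives, so the estate passes to Ursula's siblings per stirpes.
Half-blood and whole-blood siblings take equally under the stated rule.
The estate is divided into 3 equal shares of 1/3 among Pilar, Octavio, Mateo.
Pilar is living and takes 1/3.
Octavio predeceased; the 1/3 allotted to Octavio's branch passes to Octavio's issue by representation.
Valentina is the sole taker at this level and receives the full 1/3.
Mateo is living and takes 1/3.

Mateo 1/3; Pilar 1/3; Valentina 1/3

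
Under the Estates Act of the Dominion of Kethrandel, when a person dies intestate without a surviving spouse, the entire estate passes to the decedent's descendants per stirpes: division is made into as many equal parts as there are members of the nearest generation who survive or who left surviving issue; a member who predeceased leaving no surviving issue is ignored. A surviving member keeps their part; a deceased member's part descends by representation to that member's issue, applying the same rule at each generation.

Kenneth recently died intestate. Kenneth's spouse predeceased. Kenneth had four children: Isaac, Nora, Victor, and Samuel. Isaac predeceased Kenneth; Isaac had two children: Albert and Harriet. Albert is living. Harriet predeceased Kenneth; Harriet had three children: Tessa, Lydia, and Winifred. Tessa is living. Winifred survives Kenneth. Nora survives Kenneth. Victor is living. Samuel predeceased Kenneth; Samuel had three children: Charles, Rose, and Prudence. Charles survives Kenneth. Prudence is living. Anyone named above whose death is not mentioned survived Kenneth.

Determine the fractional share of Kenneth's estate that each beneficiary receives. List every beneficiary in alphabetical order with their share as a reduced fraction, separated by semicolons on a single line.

Albert 1/8; Charles 1/12; Lydia 1/24; Nora 1/4; Prudence 1/12; Rose 1/12; Tessa 1/24; Victor 1/4; Winifred 1/24

There is no surviving spouse, so the entire estate passes to Kenneth's descendants per stirpes.
The estate is divided into 4 equal shares of 1/4 among Isaac, Nora, Victor, Samuel.
Isaac predeceased; the 1/4 allotted to Isaac's branch passes to Isaac's issue by representation.
The 1/4 is divided into 2 equal shares of 1/8 among Albert, Harriet.
Albert is living and takes 1/8.
Harriet predeceased; the 1/8 allotted to Harriet's branch passes to Harriet's issue by representation.
The 1/8 is divided into 3 equal shares of 1/24 among Tessa, Lydia, Winifred.
Tessa is living and takes 1/24.
Lydia is living and takes 1/24.
Winifred is living and takes 1/24.
Nora is living and takes 1/4.
Victor is living and takes 1/4.
Samuel predeceased; the 1/4 allotted to Samuel's branch passes to Samuel's issue by representation.
The 1/4 is divided into 3 equal shares of 1/12 among Charles, Rose, Prudence.
Charles is living and takes 1/12.
Rose is living and takes 1/12.
Prudence is living and takes 1/12.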